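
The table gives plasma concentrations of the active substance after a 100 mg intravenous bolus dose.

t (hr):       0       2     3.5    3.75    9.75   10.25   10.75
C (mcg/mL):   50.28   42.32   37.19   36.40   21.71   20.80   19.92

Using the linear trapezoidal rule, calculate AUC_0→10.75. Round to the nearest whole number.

Trapezoidal AUC_0→10.75:
  [0→2]: (50.28+42.32)/2 × 2 = 92.6
  [2→3.5]: (42.32+37.19)/2 × 1.5 = 59.6325
  [3.5→3.75]: (37.19+36.40)/2 × 0.25 = 9.19875
  [3.75→9.75]: (36.40+21.71)/2 × 6 = 174.33
  [9.75→10.25]: (21.71+20.80)/2 × 0.5 = 10.6275
  [10.25→10.75]: (20.80+19.92)/2 × 0.5 = 10.18
  Sum = 356.56875 mcg/mL·hr

AUC = 357 mcg/mL·hr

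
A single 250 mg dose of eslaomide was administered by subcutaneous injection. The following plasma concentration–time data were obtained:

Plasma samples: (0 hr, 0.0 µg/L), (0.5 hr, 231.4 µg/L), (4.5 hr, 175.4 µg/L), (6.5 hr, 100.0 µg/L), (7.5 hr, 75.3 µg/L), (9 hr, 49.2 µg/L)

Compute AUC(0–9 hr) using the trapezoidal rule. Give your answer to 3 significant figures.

Trapezoidal AUC_0→9:
  [0→0.5]: (0.0+231.4)/2 × 0.5 = 57.85
  [0.5→4.5]: (231.4+175.4)/2 × 4 = 813.6
  [4.5→6.5]: (175.4+100.0)/2 × 2 = 275.4
  [6.5→7.5]: (100.0+75.3)/2 × 1 = 87.65
  [7.5→9]: (75.3+49.2)/2 × 1.5 = 93.375
  Sum = 1327.875 µg/L·hr

AUC = 1330 µg/L·hr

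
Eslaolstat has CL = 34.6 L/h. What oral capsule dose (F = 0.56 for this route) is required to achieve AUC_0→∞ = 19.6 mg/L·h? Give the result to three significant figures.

Dose = 1210 mg

Dose = CL × AUC_0→∞ / F
     = 34.6 × 19.6 / 0.56 = 1211 mg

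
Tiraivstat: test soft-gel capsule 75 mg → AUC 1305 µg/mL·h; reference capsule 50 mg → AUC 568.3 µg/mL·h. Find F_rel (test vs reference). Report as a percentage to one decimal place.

F_rel = (AUC_test/D_test) / (AUC_ref/D_ref)
      = (1305/75) / (568.3/50)
      = 17.4 / 11.366 = 1.5309 = 153.09%

F_rel = 153.1%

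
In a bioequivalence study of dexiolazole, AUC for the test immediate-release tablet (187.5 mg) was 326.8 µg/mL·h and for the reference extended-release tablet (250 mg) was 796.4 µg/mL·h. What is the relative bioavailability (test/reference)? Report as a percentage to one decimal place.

F_rel = 54.7%

F_rel = (AUC_test/D_test) / (AUC_ref/D_ref)
      = (326.8/187.5) / (796.4/250)
      = 1.74293 / 3.1856 = 0.5471 = 54.71%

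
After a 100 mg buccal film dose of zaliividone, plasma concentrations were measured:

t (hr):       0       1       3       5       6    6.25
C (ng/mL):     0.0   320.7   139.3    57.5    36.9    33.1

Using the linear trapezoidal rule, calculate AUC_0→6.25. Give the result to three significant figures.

AUC = 873 ng/mL·hr

Trapezoidal AUC_0→6.25:
  [0→1]: (0.0+320.7)/2 × 1 = 160.35
  [1→3]: (320.7+139.3)/2 × 2 = 460.0
  [3→5]: (139.3+57.5)/2 × 2 = 196.8
  [5→6]: (57.5+36.9)/2 × 1 = 47.2
  [6→6.25]: (36.9+33.1)/2 × 0.25 = 8.75
  Sum = 873.1 ng/mL·hr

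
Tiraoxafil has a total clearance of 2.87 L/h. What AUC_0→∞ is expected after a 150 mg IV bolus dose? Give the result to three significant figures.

AUC = 52.3 mg/L·h

AUC_0→∞ = Dose_iv / CL
        = 150 / 2.87 = 52.2648 mg/L·h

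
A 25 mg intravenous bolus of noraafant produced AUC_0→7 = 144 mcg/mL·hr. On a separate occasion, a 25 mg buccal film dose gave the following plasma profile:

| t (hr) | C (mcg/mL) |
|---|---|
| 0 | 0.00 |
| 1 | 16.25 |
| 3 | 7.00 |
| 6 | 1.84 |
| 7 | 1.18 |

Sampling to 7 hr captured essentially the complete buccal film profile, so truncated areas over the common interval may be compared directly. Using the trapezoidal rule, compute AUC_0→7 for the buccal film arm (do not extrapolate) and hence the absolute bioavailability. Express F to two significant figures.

F = 0.32

Trapezoidal AUC_0→7 (buccal film):
  [0→1]: (0.00+16.25)/2 × 1 = 8.125
  [1→3]: (16.25+7.00)/2 × 2 = 23.25
  [3→6]: (7.00+1.84)/2 × 3 = 13.26
  [6→7]: (1.84+1.18)/2 × 1 = 1.51
  Sum = 46.145 mcg/mL·hr
F = (AUC_ev/D_ev)/(AUC_iv/D_iv) = (46.145/25)/(144/25) = 1.8458/5.76 = 0.3205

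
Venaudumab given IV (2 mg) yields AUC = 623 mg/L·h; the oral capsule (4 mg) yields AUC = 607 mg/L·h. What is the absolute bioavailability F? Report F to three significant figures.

F = 0.487

F = (AUC_ev / D_ev) / (AUC_iv / D_iv)
  = (607/4) / (623/2)
  = 151.75 / 311.5 = 0.4872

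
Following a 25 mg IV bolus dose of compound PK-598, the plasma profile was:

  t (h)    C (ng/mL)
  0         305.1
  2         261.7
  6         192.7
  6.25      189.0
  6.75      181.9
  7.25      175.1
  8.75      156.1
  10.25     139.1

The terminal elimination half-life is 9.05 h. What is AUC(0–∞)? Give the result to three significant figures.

AUC = 3990 ng/mL·h

Trapezoidal AUC_0→10.25:
  [0→2]: (305.1+261.7)/2 × 2 = 566.8
  [2→6]: (261.7+192.7)/2 × 4 = 908.8
  [6→6.25]: (192.7+189.0)/2 × 0.25 = 47.7125
  [6.25→6.75]: (189.0+181.9)/2 × 0.5 = 92.725
  [6.75→7.25]: (181.9+175.1)/2 × 0.5 = 89.25
  [7.25→8.75]: (175.1+156.1)/2 × 1.5 = 248.4
  [8.75→10.25]: (156.1+139.1)/2 × 1.5 = 221.4
  Sum = 2175.0875 ng/mL·h
k_e = ln2 / t½ = 0.693147 / 9.05 = 0.0766 h^-1
Extrapolated tail: C_last / k_e = 139.1 / 0.0766 = 1815.927
AUC_0→∞ = 2175.0875 + 1815.927 = 3991.0145 ng/mL·h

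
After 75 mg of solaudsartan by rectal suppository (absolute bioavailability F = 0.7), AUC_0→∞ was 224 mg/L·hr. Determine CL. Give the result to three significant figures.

CL = F × Dose / AUC_0→∞
   = 0.7 × 75 / 224 = 0.234375 L/hr

CL = 0.234 L/hr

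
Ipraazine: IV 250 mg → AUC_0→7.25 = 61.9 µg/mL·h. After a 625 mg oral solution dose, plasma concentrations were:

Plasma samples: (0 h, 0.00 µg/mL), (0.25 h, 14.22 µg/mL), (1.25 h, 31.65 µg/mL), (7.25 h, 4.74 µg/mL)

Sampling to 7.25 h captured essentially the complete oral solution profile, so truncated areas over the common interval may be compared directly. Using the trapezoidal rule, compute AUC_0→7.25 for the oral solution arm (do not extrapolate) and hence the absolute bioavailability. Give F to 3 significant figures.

F = 0.865

Trapezoidal AUC_0→7.25 (oral solution):
  [0→0.25]: (0.00+14.22)/2 × 0.25 = 1.7775
  [0.25→1.25]: (14.22+31.65)/2 × 1 = 22.935
  [1.25→7.25]: (31.65+4.74)/2 × 6 = 109.17
  Sum = 133.8825 µg/mL·h
F = (AUC_ev/D_ev)/(AUC_iv/D_iv) = (133.8825/625)/(61.9/250) = 0.214212/0.2476 = 0.8652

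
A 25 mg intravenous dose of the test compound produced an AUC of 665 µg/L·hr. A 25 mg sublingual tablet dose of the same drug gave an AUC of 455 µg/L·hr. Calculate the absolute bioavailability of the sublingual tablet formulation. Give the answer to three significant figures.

F = (AUC_ev / D_ev) / (AUC_iv / D_iv)
  = (455/25) / (665/25)
  = 18.2 / 26.6 = 0.6842

F = 0.684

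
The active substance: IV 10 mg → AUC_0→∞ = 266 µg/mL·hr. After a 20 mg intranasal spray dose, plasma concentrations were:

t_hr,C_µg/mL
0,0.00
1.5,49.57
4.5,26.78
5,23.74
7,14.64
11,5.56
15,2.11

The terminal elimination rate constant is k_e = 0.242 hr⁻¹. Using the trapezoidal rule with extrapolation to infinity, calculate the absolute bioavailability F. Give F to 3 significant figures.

Trapezoidal AUC_0→15 (intranasal spray):
  [0→1.5]: (0.00+49.57)/2 × 1.5 = 37.1775
  [1.5→4.5]: (49.57+26.78)/2 × 3 = 114.525
  [4.5→5]: (26.78+23.74)/2 × 0.5 = 12.63
  [5→7]: (23.74+14.64)/2 × 2 = 38.38
  [7→11]: (14.64+5.56)/2 × 4 = 40.4
  [11→15]: (5.56+2.11)/2 × 4 = 15.34
  Sum = 258.4525 µg/mL·hr
Tail: C_last/k_e = 2.11/0.242 = 8.719
AUC_0→∞ (intranasal spray) = 258.4525 + 8.719 = 267.1715 µg/mL·hr
F = (AUC_ev/D_ev)/(AUC_iv/D_iv) = (267.1715/20)/(266/10) = 13.358575/26.6 = 0.5022

F = 0.502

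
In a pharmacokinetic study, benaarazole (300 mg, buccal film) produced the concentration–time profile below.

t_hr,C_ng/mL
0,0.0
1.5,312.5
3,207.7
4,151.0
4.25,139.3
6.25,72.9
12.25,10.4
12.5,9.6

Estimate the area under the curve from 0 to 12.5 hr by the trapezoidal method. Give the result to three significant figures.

Trapezoidal AUC_0→12.5:
  [0→1.5]: (0.0+312.5)/2 × 1.5 = 234.375
  [1.5→3]: (312.5+207.7)/2 × 1.5 = 390.15
  [3→4]: (207.7+151.0)/2 × 1 = 179.35
  [4→4.25]: (151.0+139.3)/2 × 0.25 = 36.2875
  [4.25→6.25]: (139.3+72.9)/2 × 2 = 212.2
  [6.25→12.25]: (72.9+10.4)/2 × 6 = 249.9
  [12.25→12.5]: (10.4+9.6)/2 × 0.25 = 2.5
  Sum = 1304.7625 ng/mL·hr

AUC = 1300 ng/mL·hr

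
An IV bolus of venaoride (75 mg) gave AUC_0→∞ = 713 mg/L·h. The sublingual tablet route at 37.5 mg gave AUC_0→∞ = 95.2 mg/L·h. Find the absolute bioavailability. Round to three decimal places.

F = 0.267

F = (AUC_ev / D_ev) / (AUC_iv / D_iv)
  = (95.2/37.5) / (713/75)
  = 2.53867 / 9.50667 = 0.2670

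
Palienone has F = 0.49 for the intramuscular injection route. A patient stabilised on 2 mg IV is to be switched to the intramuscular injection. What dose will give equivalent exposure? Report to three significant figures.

For equal systemic exposure: F × D_ev = D_iv
D_ev = D_iv / F = 2 / 0.49 = 4.08163 mg

D_intramuscular = 4.08 mg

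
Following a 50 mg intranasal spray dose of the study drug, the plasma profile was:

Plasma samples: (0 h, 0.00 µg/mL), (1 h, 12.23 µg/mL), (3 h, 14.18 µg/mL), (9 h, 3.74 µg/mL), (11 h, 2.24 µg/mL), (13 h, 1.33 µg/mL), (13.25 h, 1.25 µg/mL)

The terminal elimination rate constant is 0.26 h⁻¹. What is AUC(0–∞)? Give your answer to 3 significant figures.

Trapezoidal AUC_0→13.25:
  [0→1]: (0.00+12.23)/2 × 1 = 6.115
  [1→3]: (12.23+14.18)/2 × 2 = 26.41
  [3→9]: (14.18+3.74)/2 × 6 = 53.76
  [9→11]: (3.74+2.24)/2 × 2 = 5.98
  [11→13]: (2.24+1.33)/2 × 2 = 3.57
  [13→13.25]: (1.33+1.25)/2 × 0.25 = 0.3225
  Sum = 96.1575 µg/mL·h
Extrapolated tail: C_last / k_e = 1.25 / 0.26 = 4.808
AUC_0→∞ = 96.1575 + 4.808 = 100.9655 µg/mL·h

AUC = 101 µg/mL·h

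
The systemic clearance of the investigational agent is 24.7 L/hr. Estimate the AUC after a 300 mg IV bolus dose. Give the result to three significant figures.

AUC_0→∞ = Dose_iv / CL
        = 300 / 24.7 = 12.1457 mg/L·hr

AUC = 12.1 mg/L·hr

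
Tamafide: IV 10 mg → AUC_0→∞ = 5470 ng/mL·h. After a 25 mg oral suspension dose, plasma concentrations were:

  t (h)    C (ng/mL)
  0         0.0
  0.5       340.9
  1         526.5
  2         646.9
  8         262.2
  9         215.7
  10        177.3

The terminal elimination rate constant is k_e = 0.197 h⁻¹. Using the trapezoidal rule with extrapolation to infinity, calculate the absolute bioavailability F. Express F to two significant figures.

F = 0.36

Trapezoidal AUC_0→10 (oral suspension):
  [0→0.5]: (0.0+340.9)/2 × 0.5 = 85.225
  [0.5→1]: (340.9+526.5)/2 × 0.5 = 216.85
  [1→2]: (526.5+646.9)/2 × 1 = 586.7
  [2→8]: (646.9+262.2)/2 × 6 = 2727.3
  [8→9]: (262.2+215.7)/2 × 1 = 238.95
  [9→10]: (215.7+177.3)/2 × 1 = 196.5
  Sum = 4051.525 ng/mL·h
Tail: C_last/k_e = 177.3/0.197 = 900.000
AUC_0→∞ (oral suspension) = 4051.525 + 900.000 = 4951.525 ng/mL·h
F = (AUC_ev/D_ev)/(AUC_iv/D_iv) = (4951.525/25)/(5470/10) = 198.061/547 = 0.3621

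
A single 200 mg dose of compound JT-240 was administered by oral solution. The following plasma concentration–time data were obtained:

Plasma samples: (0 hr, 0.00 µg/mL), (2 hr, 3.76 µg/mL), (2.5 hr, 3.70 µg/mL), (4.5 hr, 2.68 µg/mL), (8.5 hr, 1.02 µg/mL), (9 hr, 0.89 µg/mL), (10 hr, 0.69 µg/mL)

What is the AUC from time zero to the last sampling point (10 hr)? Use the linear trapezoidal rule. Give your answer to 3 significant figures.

Trapezoidal AUC_0→10:
  [0→2]: (0.00+3.76)/2 × 2 = 3.76
  [2→2.5]: (3.76+3.70)/2 × 0.5 = 1.865
  [2.5→4.5]: (3.70+2.68)/2 × 2 = 6.38
  [4.5→8.5]: (2.68+1.02)/2 × 4 = 7.4
  [8.5→9]: (1.02+0.89)/2 × 0.5 = 0.4775
  [9→10]: (0.89+0.69)/2 × 1 = 0.79
  Sum = 20.6725 µg/mL·hr

AUC = 20.7 µg/mL·hr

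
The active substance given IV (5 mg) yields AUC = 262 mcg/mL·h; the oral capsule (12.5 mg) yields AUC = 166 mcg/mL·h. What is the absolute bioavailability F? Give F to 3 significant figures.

F = (AUC_ev / D_ev) / (AUC_iv / D_iv)
  = (166/12.5) / (262/5)
  = 13.28 / 52.4 = 0.2534

F = 0.253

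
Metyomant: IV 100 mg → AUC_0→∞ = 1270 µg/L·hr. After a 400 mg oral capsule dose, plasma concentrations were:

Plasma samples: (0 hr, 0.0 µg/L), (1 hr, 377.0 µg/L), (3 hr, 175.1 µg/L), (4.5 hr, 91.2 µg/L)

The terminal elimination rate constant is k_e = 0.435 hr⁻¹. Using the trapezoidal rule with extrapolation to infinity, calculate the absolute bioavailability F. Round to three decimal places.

Trapezoidal AUC_0→4.5 (oral capsule):
  [0→1]: (0.0+377.0)/2 × 1 = 188.5
  [1→3]: (377.0+175.1)/2 × 2 = 552.1
  [3→4.5]: (175.1+91.2)/2 × 1.5 = 199.725
  Sum = 940.325 µg/L·hr
Tail: C_last/k_e = 91.2/0.435 = 209.655
AUC_0→∞ (oral capsule) = 940.325 + 209.655 = 1149.98 µg/L·hr
F = (AUC_ev/D_ev)/(AUC_iv/D_iv) = (1149.98/400)/(1270/100) = 2.87495/12.7 = 0.2264

F = 0.226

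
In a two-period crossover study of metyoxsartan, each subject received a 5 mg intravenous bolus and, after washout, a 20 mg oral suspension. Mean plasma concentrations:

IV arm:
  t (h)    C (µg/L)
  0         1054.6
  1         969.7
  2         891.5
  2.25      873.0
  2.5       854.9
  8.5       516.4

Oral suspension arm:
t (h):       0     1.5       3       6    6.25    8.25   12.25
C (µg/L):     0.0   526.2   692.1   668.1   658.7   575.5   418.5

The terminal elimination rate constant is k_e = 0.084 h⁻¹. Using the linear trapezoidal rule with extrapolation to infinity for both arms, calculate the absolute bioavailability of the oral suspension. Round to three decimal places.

Trapezoidal AUC_0→8.5 (IV):
  [0→1]: (1054.6+969.7)/2 × 1 = 1012.15
  [1→2]: (969.7+891.5)/2 × 1 = 930.6
  [2→2.25]: (891.5+873.0)/2 × 0.25 = 220.5625
  [2.25→2.5]: (873.0+854.9)/2 × 0.25 = 215.9875
  [2.5→8.5]: (854.9+516.4)/2 × 6 = 4113.9
  Sum = 6493.2 µg/L·h
IV tail: 516.4/0.084 = 6147.619; AUC_iv,0→∞ = 6493.2 + 6147.619 = 12640.819 µg/L·h
Trapezoidal AUC_0→12.25 (oral suspension):
  [0→1.5]: (0.0+526.2)/2 × 1.5 = 394.65
  [1.5→3]: (526.2+692.1)/2 × 1.5 = 913.725
  [3→6]: (692.1+668.1)/2 × 3 = 2040.3
  [6→6.25]: (668.1+658.7)/2 × 0.25 = 165.85
  [6.25→8.25]: (658.7+575.5)/2 × 2 = 1234.2
  [8.25→12.25]: (575.5+418.5)/2 × 4 = 1988.0
  Sum = 6736.725 µg/L·h
oral suspension tail: 418.5/0.084 = 4982.143; AUC_ev,0→∞ = 6736.725 + 4982.143 = 11718.868 µg/L·h
F = (AUC_ev/D_ev)/(AUC_iv/D_iv) = (11718.868/20)/(12640.819/5) = 585.9434/2528.1638 = 0.2318

F = 0.232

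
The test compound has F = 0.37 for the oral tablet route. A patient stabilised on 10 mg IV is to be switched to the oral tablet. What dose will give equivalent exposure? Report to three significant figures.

For equal systemic exposure: F × D_ev = D_iv
D_ev = D_iv / F = 10 / 0.37 = 27.027 mg

D_oral = 27.0 mg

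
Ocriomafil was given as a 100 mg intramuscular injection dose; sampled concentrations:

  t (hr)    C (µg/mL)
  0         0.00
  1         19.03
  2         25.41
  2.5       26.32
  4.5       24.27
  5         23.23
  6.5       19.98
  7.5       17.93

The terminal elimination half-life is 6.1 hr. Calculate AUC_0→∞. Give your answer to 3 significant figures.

Trapezoidal AUC_0→7.5:
  [0→1]: (0.00+19.03)/2 × 1 = 9.515
  [1→2]: (19.03+25.41)/2 × 1 = 22.22
  [2→2.5]: (25.41+26.32)/2 × 0.5 = 12.9325
  [2.5→4.5]: (26.32+24.27)/2 × 2 = 50.59
  [4.5→5]: (24.27+23.23)/2 × 0.5 = 11.875
  [5→6.5]: (23.23+19.98)/2 × 1.5 = 32.4075
  [6.5→7.5]: (19.98+17.93)/2 × 1 = 18.955
  Sum = 158.495 µg/mL·hr
k_e = ln2 / t½ = 0.693147 / 6.1 = 0.1136 hr^-1
Extrapolated tail: C_last / k_e = 17.93 / 0.1136 = 157.835
AUC_0→∞ = 158.495 + 157.835 = 316.33 µg/mL·hr

AUC = 316 µg/mL·hr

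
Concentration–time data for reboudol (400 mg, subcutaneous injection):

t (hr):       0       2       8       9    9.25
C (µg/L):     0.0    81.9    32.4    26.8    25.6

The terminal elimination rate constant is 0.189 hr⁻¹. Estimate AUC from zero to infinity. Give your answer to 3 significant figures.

Trapezoidal AUC_0→9.25:
  [0→2]: (0.0+81.9)/2 × 2 = 81.9
  [2→8]: (81.9+32.4)/2 × 6 = 342.9
  [8→9]: (32.4+26.8)/2 × 1 = 29.6
  [9→9.25]: (26.8+25.6)/2 × 0.25 = 6.55
  Sum = 460.95 µg/L·hr
Extrapolated tail: C_last / k_e = 25.6 / 0.189 = 135.450
AUC_0→∞ = 460.95 + 135.450 = 596.4 µg/L·hr

AUC = 596 µg/L·hr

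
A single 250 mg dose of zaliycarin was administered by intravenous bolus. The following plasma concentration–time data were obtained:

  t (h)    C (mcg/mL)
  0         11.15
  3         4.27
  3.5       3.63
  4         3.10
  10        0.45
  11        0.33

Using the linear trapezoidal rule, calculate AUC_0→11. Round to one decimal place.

AUC = 37.8 mcg/mL·h

Trapezoidal AUC_0→11:
  [0→3]: (11.15+4.27)/2 × 3 = 23.13
  [3→3.5]: (4.27+3.63)/2 × 0.5 = 1.975
  [3.5→4]: (3.63+3.10)/2 × 0.5 = 1.6825
  [4→10]: (3.10+0.45)/2 × 6 = 10.65
  [10→11]: (0.45+0.33)/2 × 1 = 0.39
  Sum = 37.8275 mcg/mL·h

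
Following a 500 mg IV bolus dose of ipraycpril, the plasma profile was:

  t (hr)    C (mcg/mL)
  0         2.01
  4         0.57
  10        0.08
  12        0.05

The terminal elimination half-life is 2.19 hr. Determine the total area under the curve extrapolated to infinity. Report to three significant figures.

AUC = 7.40 mcg/mL·hr

Trapezoidal AUC_0→12:
  [0→4]: (2.01+0.57)/2 × 4 = 5.16
  [4→10]: (0.57+0.08)/2 × 6 = 1.95
  [10→12]: (0.08+0.05)/2 × 2 = 0.13
  Sum = 7.24 mcg/mL·hr
k_e = ln2 / t½ = 0.693147 / 2.19 = 0.3165 hr^-1
Extrapolated tail: C_last / k_e = 0.05 / 0.3165 = 0.158
AUC_0→∞ = 7.24 + 0.158 = 7.398 mcg/mL·hr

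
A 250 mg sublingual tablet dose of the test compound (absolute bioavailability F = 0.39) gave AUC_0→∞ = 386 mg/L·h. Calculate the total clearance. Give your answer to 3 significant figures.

CL = 0.253 L/h

CL = F × Dose / AUC_0→∞
   = 0.39 × 250 / 386 = 0.252591 L/h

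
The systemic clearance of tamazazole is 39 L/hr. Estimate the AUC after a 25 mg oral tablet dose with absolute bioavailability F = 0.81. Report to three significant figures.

AUC = 0.519 mg/L·hr

AUC_0→∞ = F × Dose / CL
        = 0.81 × 25 / 39 = 0.519231 mg/L·hr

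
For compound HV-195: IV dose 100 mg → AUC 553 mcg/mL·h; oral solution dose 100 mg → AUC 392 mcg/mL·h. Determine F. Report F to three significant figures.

F = 0.709

F = (AUC_ev / D_ev) / (AUC_iv / D_iv)
  = (392/100) / (553/100)
  = 3.92 / 5.53 = 0.7089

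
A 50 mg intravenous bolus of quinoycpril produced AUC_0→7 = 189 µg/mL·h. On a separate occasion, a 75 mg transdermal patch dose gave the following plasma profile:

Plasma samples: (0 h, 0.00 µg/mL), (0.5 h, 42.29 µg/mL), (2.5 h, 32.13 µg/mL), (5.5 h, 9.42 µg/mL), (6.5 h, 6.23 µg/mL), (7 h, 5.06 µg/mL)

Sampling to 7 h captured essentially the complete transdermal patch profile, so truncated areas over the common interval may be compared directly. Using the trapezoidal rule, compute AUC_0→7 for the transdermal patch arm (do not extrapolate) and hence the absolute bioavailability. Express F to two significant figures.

Trapezoidal AUC_0→7 (transdermal patch):
  [0→0.5]: (0.00+42.29)/2 × 0.5 = 10.5725
  [0.5→2.5]: (42.29+32.13)/2 × 2 = 74.42
  [2.5→5.5]: (32.13+9.42)/2 × 3 = 62.325
  [5.5→6.5]: (9.42+6.23)/2 × 1 = 7.825
  [6.5→7]: (6.23+5.06)/2 × 0.5 = 2.8225
  Sum = 157.965 µg/mL·h
F = (AUC_ev/D_ev)/(AUC_iv/D_iv) = (157.965/75)/(189/50) = 2.1062/3.78 = 0.5572

F = 0.56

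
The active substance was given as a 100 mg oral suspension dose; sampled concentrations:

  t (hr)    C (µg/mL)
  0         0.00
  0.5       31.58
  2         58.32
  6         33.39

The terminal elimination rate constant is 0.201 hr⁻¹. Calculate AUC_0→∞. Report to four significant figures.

AUC = 424.9 µg/mL·hr

Trapezoidal AUC_0→6:
  [0→0.5]: (0.00+31.58)/2 × 0.5 = 7.895
  [0.5→2]: (31.58+58.32)/2 × 1.5 = 67.425
  [2→6]: (58.32+33.39)/2 × 4 = 183.42
  Sum = 258.74 µg/mL·hr
Extrapolated tail: C_last / k_e = 33.39 / 0.201 = 166.119
AUC_0→∞ = 258.74 + 166.119 = 424.859 µg/mL·hr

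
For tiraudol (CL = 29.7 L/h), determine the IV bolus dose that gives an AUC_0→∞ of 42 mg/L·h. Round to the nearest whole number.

Dose_iv = CL × AUC_0→∞
     = 29.7 × 42 = 1247.4 mg

Dose = 1247 mg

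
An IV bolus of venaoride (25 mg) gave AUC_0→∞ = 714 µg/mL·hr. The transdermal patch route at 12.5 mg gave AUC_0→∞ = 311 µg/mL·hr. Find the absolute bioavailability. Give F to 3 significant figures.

F = 0.871

F = (AUC_ev / D_ev) / (AUC_iv / D_iv)
  = (311/12.5) / (714/25)
  = 24.88 / 28.56 = 0.8711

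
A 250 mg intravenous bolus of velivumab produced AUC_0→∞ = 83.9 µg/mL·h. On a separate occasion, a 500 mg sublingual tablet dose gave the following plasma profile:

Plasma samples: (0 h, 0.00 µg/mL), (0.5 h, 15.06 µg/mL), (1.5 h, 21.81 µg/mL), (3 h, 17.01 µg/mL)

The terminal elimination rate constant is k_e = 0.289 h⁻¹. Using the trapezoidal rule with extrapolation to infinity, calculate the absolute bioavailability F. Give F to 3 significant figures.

Trapezoidal AUC_0→3 (sublingual tablet):
  [0→0.5]: (0.00+15.06)/2 × 0.5 = 3.765
  [0.5→1.5]: (15.06+21.81)/2 × 1 = 18.435
  [1.5→3]: (21.81+17.01)/2 × 1.5 = 29.115
  Sum = 51.315 µg/mL·h
Tail: C_last/k_e = 17.01/0.289 = 58.858
AUC_0→∞ (sublingual tablet) = 51.315 + 58.858 = 110.173 µg/mL·h
F = (AUC_ev/D_ev)/(AUC_iv/D_iv) = (110.173/500)/(83.9/250) = 0.220346/0.3356 = 0.6566

F = 0.657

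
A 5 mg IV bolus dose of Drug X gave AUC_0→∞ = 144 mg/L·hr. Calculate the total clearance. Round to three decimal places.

CL = Dose_iv / AUC_0→∞
   = 5 / 144 = 0.0347222 L/hr

CL = 0.035 L/hr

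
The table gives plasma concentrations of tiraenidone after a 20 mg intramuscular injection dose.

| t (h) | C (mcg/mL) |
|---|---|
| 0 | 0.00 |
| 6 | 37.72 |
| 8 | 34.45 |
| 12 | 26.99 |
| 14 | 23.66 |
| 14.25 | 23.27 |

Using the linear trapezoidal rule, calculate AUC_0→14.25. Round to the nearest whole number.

AUC = 365 mcg/mL·h

Trapezoidal AUC_0→14.25:
  [0→6]: (0.00+37.72)/2 × 6 = 113.16
  [6→8]: (37.72+34.45)/2 × 2 = 72.17
  [8→12]: (34.45+26.99)/2 × 4 = 122.88
  [12→14]: (26.99+23.66)/2 × 2 = 50.65
  [14→14.25]: (23.66+23.27)/2 × 0.25 = 5.86625
  Sum = 364.72625 mcg/mL·h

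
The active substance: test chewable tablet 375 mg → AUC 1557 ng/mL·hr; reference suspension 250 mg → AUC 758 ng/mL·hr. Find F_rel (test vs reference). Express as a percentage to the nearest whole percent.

F_rel = (AUC_test/D_test) / (AUC_ref/D_ref)
      = (1557/375) / (758/250)
      = 4.152 / 3.032 = 1.3694 = 136.94%

F_rel = 137%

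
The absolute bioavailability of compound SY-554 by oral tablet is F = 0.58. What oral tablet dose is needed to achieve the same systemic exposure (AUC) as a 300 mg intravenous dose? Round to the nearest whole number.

For equal systemic exposure: F × D_ev = D_iv
D_ev = D_iv / F = 300 / 0.58 = 517.241 mg

D_oral = 517 mg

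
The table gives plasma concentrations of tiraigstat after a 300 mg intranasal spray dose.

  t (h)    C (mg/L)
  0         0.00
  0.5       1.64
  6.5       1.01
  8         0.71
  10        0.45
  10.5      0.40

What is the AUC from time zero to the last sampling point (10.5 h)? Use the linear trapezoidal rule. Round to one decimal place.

AUC = 11.0 mg/L·h

Trapezoidal AUC_0→10.5:
  [0→0.5]: (0.00+1.64)/2 × 0.5 = 0.41
  [0.5→6.5]: (1.64+1.01)/2 × 6 = 7.95
  [6.5→8]: (1.01+0.71)/2 × 1.5 = 1.29
  [8→10]: (0.71+0.45)/2 × 2 = 1.16
  [10→10.5]: (0.45+0.40)/2 × 0.5 = 0.2125
  Sum = 11.0225 mg/L·h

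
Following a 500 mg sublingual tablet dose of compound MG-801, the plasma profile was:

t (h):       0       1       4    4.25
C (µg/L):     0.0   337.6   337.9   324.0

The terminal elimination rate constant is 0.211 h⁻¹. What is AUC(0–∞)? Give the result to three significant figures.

Trapezoidal AUC_0→4.25:
  [0→1]: (0.0+337.6)/2 × 1 = 168.8
  [1→4]: (337.6+337.9)/2 × 3 = 1013.25
  [4→4.25]: (337.9+324.0)/2 × 0.25 = 82.7375
  Sum = 1264.7875 µg/L·h
Extrapolated tail: C_last / k_e = 324.0 / 0.211 = 1535.545
AUC_0→∞ = 1264.7875 + 1535.545 = 2800.3325 µg/L·h

AUC = 2800 µg/L·h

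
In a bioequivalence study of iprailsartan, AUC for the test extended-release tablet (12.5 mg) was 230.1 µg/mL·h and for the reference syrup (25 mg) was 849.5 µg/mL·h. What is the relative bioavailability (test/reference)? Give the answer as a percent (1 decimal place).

F_rel = 54.2%

F_rel = (AUC_test/D_test) / (AUC_ref/D_ref)
      = (230.1/12.5) / (849.5/25)
      = 18.408 / 33.98 = 0.5417 = 54.17%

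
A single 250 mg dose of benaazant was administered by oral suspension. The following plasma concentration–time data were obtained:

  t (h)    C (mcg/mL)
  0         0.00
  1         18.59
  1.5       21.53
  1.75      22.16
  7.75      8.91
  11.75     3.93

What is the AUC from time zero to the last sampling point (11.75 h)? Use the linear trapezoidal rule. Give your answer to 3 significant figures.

Trapezoidal AUC_0→11.75:
  [0→1]: (0.00+18.59)/2 × 1 = 9.295
  [1→1.5]: (18.59+21.53)/2 × 0.5 = 10.03
  [1.5→1.75]: (21.53+22.16)/2 × 0.25 = 5.46125
  [1.75→7.75]: (22.16+8.91)/2 × 6 = 93.21
  [7.75→11.75]: (8.91+3.93)/2 × 4 = 25.68
  Sum = 143.67625 mcg/mL·h

AUC = 144 mcg/mL·h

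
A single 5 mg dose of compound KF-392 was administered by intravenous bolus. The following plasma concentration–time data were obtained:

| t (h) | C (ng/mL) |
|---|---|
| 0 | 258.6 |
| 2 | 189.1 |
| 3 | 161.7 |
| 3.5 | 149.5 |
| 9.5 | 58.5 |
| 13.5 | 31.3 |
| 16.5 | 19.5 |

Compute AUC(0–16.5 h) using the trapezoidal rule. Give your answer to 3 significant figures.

Trapezoidal AUC_0→16.5:
  [0→2]: (258.6+189.1)/2 × 2 = 447.7
  [2→3]: (189.1+161.7)/2 × 1 = 175.4
  [3→3.5]: (161.7+149.5)/2 × 0.5 = 77.8
  [3.5→9.5]: (149.5+58.5)/2 × 6 = 624.0
  [9.5→13.5]: (58.5+31.3)/2 × 4 = 179.6
  [13.5→16.5]: (31.3+19.5)/2 × 3 = 76.2
  Sum = 1580.7 ng/mL·h

AUC = 1580 ng/mL·h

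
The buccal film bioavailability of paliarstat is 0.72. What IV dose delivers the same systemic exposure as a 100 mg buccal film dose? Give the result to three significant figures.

D_iv = 72.0 mg

Systemic exposure from an extravascular dose = F × D_ev, so the equivalent IV dose is F × D_ev.
D_iv = F × D_ev = 0.72 × 100 = 72 mg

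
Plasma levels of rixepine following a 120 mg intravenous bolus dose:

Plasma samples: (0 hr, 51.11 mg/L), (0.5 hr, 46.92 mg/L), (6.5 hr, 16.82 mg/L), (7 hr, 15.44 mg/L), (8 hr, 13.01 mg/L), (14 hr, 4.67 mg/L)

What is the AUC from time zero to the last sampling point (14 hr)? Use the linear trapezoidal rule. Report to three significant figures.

Trapezoidal AUC_0→14:
  [0→0.5]: (51.11+46.92)/2 × 0.5 = 24.5075
  [0.5→6.5]: (46.92+16.82)/2 × 6 = 191.22
  [6.5→7]: (16.82+15.44)/2 × 0.5 = 8.065
  [7→8]: (15.44+13.01)/2 × 1 = 14.225
  [8→14]: (13.01+4.67)/2 × 6 = 53.04
  Sum = 291.0575 mg/L·hr

AUC = 291 mg/L·hr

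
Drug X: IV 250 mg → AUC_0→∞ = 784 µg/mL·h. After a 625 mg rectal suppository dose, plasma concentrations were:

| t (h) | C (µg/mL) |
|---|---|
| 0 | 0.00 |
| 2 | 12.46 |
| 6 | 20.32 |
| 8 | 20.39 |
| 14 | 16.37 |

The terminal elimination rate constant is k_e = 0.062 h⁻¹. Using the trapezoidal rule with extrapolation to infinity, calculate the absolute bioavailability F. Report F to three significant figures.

Trapezoidal AUC_0→14 (rectal suppository):
  [0→2]: (0.00+12.46)/2 × 2 = 12.46
  [2→6]: (12.46+20.32)/2 × 4 = 65.56
  [6→8]: (20.32+20.39)/2 × 2 = 40.71
  [8→14]: (20.39+16.37)/2 × 6 = 110.28
  Sum = 229.01 µg/mL·h
Tail: C_last/k_e = 16.37/0.062 = 264.032
AUC_0→∞ (rectal suppository) = 229.01 + 264.032 = 493.042 µg/mL·h
F = (AUC_ev/D_ev)/(AUC_iv/D_iv) = (493.042/625)/(784/250) = 0.7888672/3.136 = 0.2516

F = 0.252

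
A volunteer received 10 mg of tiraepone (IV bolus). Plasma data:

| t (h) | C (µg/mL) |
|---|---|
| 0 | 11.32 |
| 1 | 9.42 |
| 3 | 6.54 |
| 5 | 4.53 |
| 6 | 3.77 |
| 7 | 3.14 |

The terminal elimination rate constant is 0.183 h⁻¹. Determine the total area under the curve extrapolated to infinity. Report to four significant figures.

Trapezoidal AUC_0→7:
  [0→1]: (11.32+9.42)/2 × 1 = 10.37
  [1→3]: (9.42+6.54)/2 × 2 = 15.96
  [3→5]: (6.54+4.53)/2 × 2 = 11.07
  [5→6]: (4.53+3.77)/2 × 1 = 4.15
  [6→7]: (3.77+3.14)/2 × 1 = 3.455
  Sum = 45.005 µg/mL·h
Extrapolated tail: C_last / k_e = 3.14 / 0.183 = 17.158
AUC_0→∞ = 45.005 + 17.158 = 62.163 µg/mL·h

AUC = 62.16 µg/mL·h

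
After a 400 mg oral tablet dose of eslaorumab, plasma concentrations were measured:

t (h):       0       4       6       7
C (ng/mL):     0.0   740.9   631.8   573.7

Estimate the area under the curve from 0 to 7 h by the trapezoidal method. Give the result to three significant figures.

AUC = 3460 ng/mL·h

Trapezoidal AUC_0→7:
  [0→4]: (0.0+740.9)/2 × 4 = 1481.8
  [4→6]: (740.9+631.8)/2 × 2 = 1372.7
  [6→7]: (631.8+573.7)/2 × 1 = 602.75
  Sum = 3457.25 ng/mL·h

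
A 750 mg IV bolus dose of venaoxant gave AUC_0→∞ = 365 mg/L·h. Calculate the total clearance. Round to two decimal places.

CL = 2.05 L/h

CL = Dose_iv / AUC_0→∞
   = 750 / 365 = 2.05479 L/h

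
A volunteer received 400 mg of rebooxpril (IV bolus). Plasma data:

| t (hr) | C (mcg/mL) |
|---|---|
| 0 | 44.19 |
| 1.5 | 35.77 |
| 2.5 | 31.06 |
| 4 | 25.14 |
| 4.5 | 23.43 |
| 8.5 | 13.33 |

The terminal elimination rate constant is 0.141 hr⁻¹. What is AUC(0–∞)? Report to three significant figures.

AUC = 316 mcg/mL·hr

Trapezoidal AUC_0→8.5:
  [0→1.5]: (44.19+35.77)/2 × 1.5 = 59.97
  [1.5→2.5]: (35.77+31.06)/2 × 1 = 33.415
  [2.5→4]: (31.06+25.14)/2 × 1.5 = 42.15
  [4→4.5]: (25.14+23.43)/2 × 0.5 = 12.1425
  [4.5→8.5]: (23.43+13.33)/2 × 4 = 73.52
  Sum = 221.1975 mcg/mL·hr
Extrapolated tail: C_last / k_e = 13.33 / 0.141 = 94.539
AUC_0→∞ = 221.1975 + 94.539 = 315.7365 mcg/mL·hr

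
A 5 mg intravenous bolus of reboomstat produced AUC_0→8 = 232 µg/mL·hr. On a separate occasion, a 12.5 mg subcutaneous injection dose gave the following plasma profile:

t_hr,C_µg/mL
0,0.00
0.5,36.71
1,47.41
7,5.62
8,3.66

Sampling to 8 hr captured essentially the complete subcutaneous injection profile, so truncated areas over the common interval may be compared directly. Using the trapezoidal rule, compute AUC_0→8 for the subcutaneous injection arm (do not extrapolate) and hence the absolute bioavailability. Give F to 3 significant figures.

Trapezoidal AUC_0→8 (subcutaneous injection):
  [0→0.5]: (0.00+36.71)/2 × 0.5 = 9.1775
  [0.5→1]: (36.71+47.41)/2 × 0.5 = 21.03
  [1→7]: (47.41+5.62)/2 × 6 = 159.09
  [7→8]: (5.62+3.66)/2 × 1 = 4.64
  Sum = 193.9375 µg/mL·hr
F = (AUC_ev/D_ev)/(AUC_iv/D_iv) = (193.9375/12.5)/(232/5) = 15.515/46.4 = 0.3344

F = 0.334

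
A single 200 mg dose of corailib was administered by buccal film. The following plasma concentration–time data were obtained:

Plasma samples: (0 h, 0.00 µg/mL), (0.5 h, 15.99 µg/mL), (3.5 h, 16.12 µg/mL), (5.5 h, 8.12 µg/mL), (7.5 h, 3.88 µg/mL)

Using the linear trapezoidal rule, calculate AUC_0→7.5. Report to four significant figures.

Trapezoidal AUC_0→7.5:
  [0→0.5]: (0.00+15.99)/2 × 0.5 = 3.9975
  [0.5→3.5]: (15.99+16.12)/2 × 3 = 48.165
  [3.5→5.5]: (16.12+8.12)/2 × 2 = 24.24
  [5.5→7.5]: (8.12+3.88)/2 × 2 = 12.0
  Sum = 88.4025 µg/mL·h

AUC = 88.40 µg/mL·h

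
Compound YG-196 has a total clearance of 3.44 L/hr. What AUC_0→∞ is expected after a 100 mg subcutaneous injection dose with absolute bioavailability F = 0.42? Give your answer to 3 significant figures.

AUC_0→∞ = F × Dose / CL
        = 0.42 × 100 / 3.44 = 12.2093 mg/L·hr

AUC = 12.2 mg/L·hr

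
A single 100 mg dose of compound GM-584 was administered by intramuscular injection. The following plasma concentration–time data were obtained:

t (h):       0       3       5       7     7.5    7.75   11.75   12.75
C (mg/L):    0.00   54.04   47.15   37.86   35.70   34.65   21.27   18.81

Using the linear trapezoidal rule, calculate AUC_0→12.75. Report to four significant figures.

Trapezoidal AUC_0→12.75:
  [0→3]: (0.00+54.04)/2 × 3 = 81.06
  [3→5]: (54.04+47.15)/2 × 2 = 101.19
  [5→7]: (47.15+37.86)/2 × 2 = 85.01
  [7→7.5]: (37.86+35.70)/2 × 0.5 = 18.39
  [7.5→7.75]: (35.70+34.65)/2 × 0.25 = 8.79375
  [7.75→11.75]: (34.65+21.27)/2 × 4 = 111.84
  [11.75→12.75]: (21.27+18.81)/2 × 1 = 20.04
  Sum = 426.32375 mg/L·h

AUC = 426.3 mg/L·h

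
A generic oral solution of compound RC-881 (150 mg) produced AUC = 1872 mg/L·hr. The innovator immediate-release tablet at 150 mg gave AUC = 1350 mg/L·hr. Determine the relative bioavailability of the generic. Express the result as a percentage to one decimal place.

F_rel = 138.7%

F_rel = (AUC_test/D_test) / (AUC_ref/D_ref)
      = (1872/150) / (1350/150)
      = 12.48 / 9 = 1.3867 = 138.67%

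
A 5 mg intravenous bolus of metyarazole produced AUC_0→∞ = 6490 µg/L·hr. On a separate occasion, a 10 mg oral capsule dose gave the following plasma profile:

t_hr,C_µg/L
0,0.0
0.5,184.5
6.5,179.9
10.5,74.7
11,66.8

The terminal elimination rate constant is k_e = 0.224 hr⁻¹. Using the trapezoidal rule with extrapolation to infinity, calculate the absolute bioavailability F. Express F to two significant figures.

Trapezoidal AUC_0→11 (oral capsule):
  [0→0.5]: (0.0+184.5)/2 × 0.5 = 46.125
  [0.5→6.5]: (184.5+179.9)/2 × 6 = 1093.2
  [6.5→10.5]: (179.9+74.7)/2 × 4 = 509.2
  [10.5→11]: (74.7+66.8)/2 × 0.5 = 35.375
  Sum = 1683.9 µg/L·hr
Tail: C_last/k_e = 66.8/0.224 = 298.214
AUC_0→∞ (oral capsule) = 1683.9 + 298.214 = 1982.114 µg/L·hr
F = (AUC_ev/D_ev)/(AUC_iv/D_iv) = (1982.114/10)/(6490/5) = 198.2114/1298 = 0.1527

F = 0.15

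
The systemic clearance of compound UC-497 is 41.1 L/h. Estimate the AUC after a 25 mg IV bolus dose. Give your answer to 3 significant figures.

AUC_0→∞ = Dose_iv / CL
        = 25 / 41.1 = 0.608273 mg/L·h

AUC = 0.608 mg/L·h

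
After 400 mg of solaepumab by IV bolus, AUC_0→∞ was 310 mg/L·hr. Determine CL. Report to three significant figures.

CL = Dose_iv / AUC_0→∞
   = 400 / 310 = 1.29032 L/hr

CL = 1.29 L/hr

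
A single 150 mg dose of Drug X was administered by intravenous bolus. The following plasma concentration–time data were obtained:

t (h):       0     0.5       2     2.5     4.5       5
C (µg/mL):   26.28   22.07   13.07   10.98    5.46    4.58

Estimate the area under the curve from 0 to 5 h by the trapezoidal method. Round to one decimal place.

Trapezoidal AUC_0→5:
  [0→0.5]: (26.28+22.07)/2 × 0.5 = 12.0875
  [0.5→2]: (22.07+13.07)/2 × 1.5 = 26.355
  [2→2.5]: (13.07+10.98)/2 × 0.5 = 6.0125
  [2.5→4.5]: (10.98+5.46)/2 × 2 = 16.44
  [4.5→5]: (5.46+4.58)/2 × 0.5 = 2.51
  Sum = 63.405 µg/mL·h

AUC = 63.4 µg/mL·h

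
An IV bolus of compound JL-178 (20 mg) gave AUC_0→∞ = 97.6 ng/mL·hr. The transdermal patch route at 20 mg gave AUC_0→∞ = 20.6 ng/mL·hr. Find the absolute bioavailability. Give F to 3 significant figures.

F = 0.211

F = (AUC_ev / D_ev) / (AUC_iv / D_iv)
  = (20.6/20) / (97.6/20)
  = 1.03 / 4.88 = 0.2111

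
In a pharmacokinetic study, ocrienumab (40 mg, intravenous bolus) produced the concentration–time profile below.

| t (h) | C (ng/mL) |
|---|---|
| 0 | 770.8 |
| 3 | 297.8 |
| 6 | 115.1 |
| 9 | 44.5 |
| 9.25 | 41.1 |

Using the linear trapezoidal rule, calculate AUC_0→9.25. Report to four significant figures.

Trapezoidal AUC_0→9.25:
  [0→3]: (770.8+297.8)/2 × 3 = 1602.9
  [3→6]: (297.8+115.1)/2 × 3 = 619.35
  [6→9]: (115.1+44.5)/2 × 3 = 239.4
  [9→9.25]: (44.5+41.1)/2 × 0.25 = 10.7
  Sum = 2472.35 ng/mL·h

AUC = 2472 ng/mL·h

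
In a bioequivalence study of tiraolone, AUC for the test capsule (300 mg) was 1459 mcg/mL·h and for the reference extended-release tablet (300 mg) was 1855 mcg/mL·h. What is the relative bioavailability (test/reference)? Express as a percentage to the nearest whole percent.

F_rel = 79%

F_rel = (AUC_test/D_test) / (AUC_ref/D_ref)
      = (1459/300) / (1855/300)
      = 4.86333 / 6.18333 = 0.7865 = 78.65%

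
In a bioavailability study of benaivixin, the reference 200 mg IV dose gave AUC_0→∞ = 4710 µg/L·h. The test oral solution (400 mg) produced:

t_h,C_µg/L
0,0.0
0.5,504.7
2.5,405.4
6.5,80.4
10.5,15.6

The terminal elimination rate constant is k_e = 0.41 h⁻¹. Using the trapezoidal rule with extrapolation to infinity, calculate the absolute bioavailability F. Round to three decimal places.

F = 0.238

Trapezoidal AUC_0→10.5 (oral solution):
  [0→0.5]: (0.0+504.7)/2 × 0.5 = 126.175
  [0.5→2.5]: (504.7+405.4)/2 × 2 = 910.1
  [2.5→6.5]: (405.4+80.4)/2 × 4 = 971.6
  [6.5→10.5]: (80.4+15.6)/2 × 4 = 192.0
  Sum = 2199.875 µg/L·h
Tail: C_last/k_e = 15.6/0.41 = 38.049
AUC_0→∞ (oral solution) = 2199.875 + 38.049 = 2237.924 µg/L·h
F = (AUC_ev/D_ev)/(AUC_iv/D_iv) = (2237.924/400)/(4710/200) = 5.59481/23.55 = 0.2376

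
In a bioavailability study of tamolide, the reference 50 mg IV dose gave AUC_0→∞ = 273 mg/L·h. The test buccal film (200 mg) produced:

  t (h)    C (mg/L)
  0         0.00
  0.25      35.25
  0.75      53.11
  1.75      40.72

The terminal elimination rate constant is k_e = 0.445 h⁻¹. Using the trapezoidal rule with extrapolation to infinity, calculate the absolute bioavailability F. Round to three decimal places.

Trapezoidal AUC_0→1.75 (buccal film):
  [0→0.25]: (0.00+35.25)/2 × 0.25 = 4.40625
  [0.25→0.75]: (35.25+53.11)/2 × 0.5 = 22.09
  [0.75→1.75]: (53.11+40.72)/2 × 1 = 46.915
  Sum = 73.41125 mg/L·h
Tail: C_last/k_e = 40.72/0.445 = 91.506
AUC_0→∞ (buccal film) = 73.41125 + 91.506 = 164.91725 mg/L·h
F = (AUC_ev/D_ev)/(AUC_iv/D_iv) = (164.91725/200)/(273/50) = 0.82458625/5.46 = 0.1510

F = 0.151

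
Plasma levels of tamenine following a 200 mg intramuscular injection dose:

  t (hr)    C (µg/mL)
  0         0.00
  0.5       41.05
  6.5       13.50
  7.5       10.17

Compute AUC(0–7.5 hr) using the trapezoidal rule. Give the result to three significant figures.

Trapezoidal AUC_0→7.5:
  [0→0.5]: (0.00+41.05)/2 × 0.5 = 10.2625
  [0.5→6.5]: (41.05+13.50)/2 × 6 = 163.65
  [6.5→7.5]: (13.50+10.17)/2 × 1 = 11.835
  Sum = 185.7475 µg/mL·hr

AUC = 186 µg/mL·hr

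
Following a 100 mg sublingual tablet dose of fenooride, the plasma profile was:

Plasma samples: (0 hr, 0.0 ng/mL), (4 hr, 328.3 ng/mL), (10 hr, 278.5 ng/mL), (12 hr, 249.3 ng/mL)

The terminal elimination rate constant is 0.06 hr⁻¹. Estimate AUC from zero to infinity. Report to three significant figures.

AUC = 7160 ng/mL·hr

Trapezoidal AUC_0→12:
  [0→4]: (0.0+328.3)/2 × 4 = 656.6
  [4→10]: (328.3+278.5)/2 × 6 = 1820.4
  [10→12]: (278.5+249.3)/2 × 2 = 527.8
  Sum = 3004.8 ng/mL·hr
Extrapolated tail: C_last / k_e = 249.3 / 0.06 = 4155.000
AUC_0→∞ = 3004.8 + 4155.000 = 7159.8 ng/mL·hr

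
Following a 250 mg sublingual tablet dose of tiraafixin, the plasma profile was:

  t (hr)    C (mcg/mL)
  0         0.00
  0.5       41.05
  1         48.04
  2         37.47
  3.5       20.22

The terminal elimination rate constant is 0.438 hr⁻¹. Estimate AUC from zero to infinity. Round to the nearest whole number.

AUC = 165 mcg/mL·hr

Trapezoidal AUC_0→3.5:
  [0→0.5]: (0.00+41.05)/2 × 0.5 = 10.2625
  [0.5→1]: (41.05+48.04)/2 × 0.5 = 22.2725
  [1→2]: (48.04+37.47)/2 × 1 = 42.755
  [2→3.5]: (37.47+20.22)/2 × 1.5 = 43.2675
  Sum = 118.5575 mcg/mL·hr
Extrapolated tail: C_last / k_e = 20.22 / 0.438 = 46.164
AUC_0→∞ = 118.5575 + 46.164 = 164.7215 mcg/mL·hr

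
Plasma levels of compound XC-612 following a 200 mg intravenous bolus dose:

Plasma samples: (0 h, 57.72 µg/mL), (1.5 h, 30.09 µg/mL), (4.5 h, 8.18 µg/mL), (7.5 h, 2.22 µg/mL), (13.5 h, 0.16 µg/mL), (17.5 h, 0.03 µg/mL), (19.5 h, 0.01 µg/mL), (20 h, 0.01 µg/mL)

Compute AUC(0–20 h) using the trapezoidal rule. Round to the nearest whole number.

AUC = 146 µg/mL·h

Trapezoidal AUC_0→20:
  [0→1.5]: (57.72+30.09)/2 × 1.5 = 65.8575
  [1.5→4.5]: (30.09+8.18)/2 × 3 = 57.405
  [4.5→7.5]: (8.18+2.22)/2 × 3 = 15.6
  [7.5→13.5]: (2.22+0.16)/2 × 6 = 7.14
  [13.5→17.5]: (0.16+0.03)/2 × 4 = 0.38
  [17.5→19.5]: (0.03+0.01)/2 × 2 = 0.04
  [19.5→20]: (0.01+0.01)/2 × 0.5 = 0.005
  Sum = 146.4275 µg/mL·h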